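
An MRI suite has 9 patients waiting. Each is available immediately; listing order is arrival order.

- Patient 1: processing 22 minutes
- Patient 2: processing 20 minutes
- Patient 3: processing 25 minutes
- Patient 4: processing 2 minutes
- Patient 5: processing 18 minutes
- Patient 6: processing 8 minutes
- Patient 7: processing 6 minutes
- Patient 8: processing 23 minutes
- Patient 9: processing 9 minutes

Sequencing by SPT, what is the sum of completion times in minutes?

483

SPT (increasing processing time): Patient 4 Patient 7 Patient 6 Patient 9 Patient 5 Patient 2 Patient 1 Patient 8 Patient 3.
Patient 4: 0→2
Patient 7: 2→8
Patient 6: 8→16
Patient 9: 16→25
Patient 5: 25→43
Patient 2: 43→63
Patient 1: 63→85
Patient 8: 85→108
Patient 3: 108→133
Sum = 2+8+16+25+43+63+85+108+133 = 483.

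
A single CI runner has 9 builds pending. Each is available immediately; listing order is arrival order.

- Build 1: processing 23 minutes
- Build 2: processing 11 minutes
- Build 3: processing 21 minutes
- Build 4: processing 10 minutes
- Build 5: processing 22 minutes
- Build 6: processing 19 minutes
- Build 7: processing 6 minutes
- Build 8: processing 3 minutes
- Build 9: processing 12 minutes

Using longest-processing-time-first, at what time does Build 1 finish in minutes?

23

LPT (decreasing processing time): Build 1 Build 5 Build 3 Build 6 Build 9 Build 2 Build 4 Build 7 Build 8.
Build 1: 0→23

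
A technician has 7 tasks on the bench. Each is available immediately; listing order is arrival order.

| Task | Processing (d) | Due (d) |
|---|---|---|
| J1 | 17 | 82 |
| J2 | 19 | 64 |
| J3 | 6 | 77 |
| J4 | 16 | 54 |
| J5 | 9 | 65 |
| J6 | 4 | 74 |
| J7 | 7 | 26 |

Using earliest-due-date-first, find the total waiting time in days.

239

EDD (increasing due date): J7 J4 J2 J5 J6 J3 J1.
J7: waits 0, runs 0→7
J4: waits 7, runs 7→23
J2: waits 23, runs 23→42
J5: waits 42, runs 42→51
J6: waits 51, runs 51→55
J3: waits 55, runs 55→61
J1: waits 61, runs 61→78
Sum = 0+7+23+42+51+55+61 = 239.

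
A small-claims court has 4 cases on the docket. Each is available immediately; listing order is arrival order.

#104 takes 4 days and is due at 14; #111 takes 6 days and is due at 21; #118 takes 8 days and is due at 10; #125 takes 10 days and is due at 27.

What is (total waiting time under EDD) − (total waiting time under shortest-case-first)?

EDD (increasing due date): #118 #104 #111 #125.
#118: waits 0, runs 0→8
#104: waits 8, runs 8→12
#111: waits 12, runs 12→18
#125: waits 18, runs 18→28
Sum = 0+8+12+18 = 38.
SPT (increasing processing time): #104 #111 #118 #125.
#104: waits 0, runs 0→4
#111: waits 4, runs 4→10
#118: waits 10, runs 10→18
#125: waits 18, runs 18→28
Sum = 0+4+10+18 = 32.
Difference = 38 − 32 = 6.

6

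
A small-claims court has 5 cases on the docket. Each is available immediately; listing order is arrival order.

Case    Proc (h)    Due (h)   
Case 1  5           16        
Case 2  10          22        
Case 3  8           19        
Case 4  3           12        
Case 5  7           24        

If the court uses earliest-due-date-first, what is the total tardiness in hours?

EDD (increasing due date): Case 4 Case 1 Case 3 Case 2 Case 5.
Case 4: 0→3, due 12, tardiness 0
Case 1: 3→8, due 16, tardiness 0
Case 3: 8→16, due 19, tardiness 0
Case 2: 16→26, due 22, tardiness 4
Case 5: 26→33, due 24, tardiness 9
Sum = 0+0+0+4+9 = 13.

13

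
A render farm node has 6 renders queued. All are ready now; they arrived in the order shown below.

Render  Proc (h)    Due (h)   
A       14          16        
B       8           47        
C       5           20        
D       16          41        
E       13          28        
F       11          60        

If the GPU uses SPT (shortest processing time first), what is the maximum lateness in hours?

SPT (increasing processing time): C B F E A D.
C: 0→5, due 20, lateness -15
B: 5→13, due 47, lateness -34
F: 13→24, due 60, lateness -36
E: 24→37, due 28, lateness 9
A: 37→51, due 16, lateness 35
D: 51→67, due 41, lateness 26
Maximum = 35.

35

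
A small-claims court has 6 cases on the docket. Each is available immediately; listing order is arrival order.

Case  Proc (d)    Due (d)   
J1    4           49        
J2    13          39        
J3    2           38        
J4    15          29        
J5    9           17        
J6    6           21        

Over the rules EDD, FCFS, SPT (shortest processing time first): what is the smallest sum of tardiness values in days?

EDD (increasing due date): J5 J6 J4 J3 J2 J1.
J5: 0→9, due 17, tardiness 0
J6: 9→15, due 21, tardiness 0
J4: 15→30, due 29, tardiness 1
J3: 30→32, due 38, tardiness 0
J2: 32→45, due 39, tardiness 6
J1: 45→49, due 49, tardiness 0
Sum = 0+0+1+0+6+0 = 7.
FIFO (arrival order): J1 J2 J3 J4 J5 J6.
J1: 0→4, due 49, tardiness 0
J2: 4→17, due 39, tardiness 0
J3: 17→19, due 38, tardiness 0
J4: 19→34, due 29, tardiness 5
J5: 34→43, due 17, tardiness 26
J6: 43→49, due 21, tardiness 28
Sum = 0+0+0+5+26+28 = 59.
SPT (increasing processing time): J3 J1 J6 J5 J2 J4.
J3: 0→2, due 38, tardiness 0
J1: 2→6, due 49, tardiness 0
J6: 6→12, due 21, tardiness 0
J5: 12→21, due 17, tardiness 4
J2: 21→34, due 39, tardiness 0
J4: 34→49, due 29, tardiness 20
Sum = 0+0+0+4+0+20 = 24.
EDD 7, FIFO 59, SPT 24 → minimum 7.

7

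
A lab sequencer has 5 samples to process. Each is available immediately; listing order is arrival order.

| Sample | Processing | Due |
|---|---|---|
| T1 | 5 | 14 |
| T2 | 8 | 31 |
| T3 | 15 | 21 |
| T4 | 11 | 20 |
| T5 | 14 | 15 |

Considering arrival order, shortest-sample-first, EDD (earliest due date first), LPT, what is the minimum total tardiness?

59

FIFO (arrival order): T1 T2 T3 T4 T5.
T1: 0→5, due 14, tardiness 0
T2: 5→13, due 31, tardiness 0
T3: 13→28, due 21, tardiness 7
T4: 28→39, due 20, tardiness 19
T5: 39→53, due 15, tardiness 38
Sum = 0+0+7+19+38 = 64.
SPT (increasing processing time): T1 T2 T4 T5 T3.
T1: 0→5, due 14, tardiness 0
T2: 5→13, due 31, tardiness 0
T4: 13→24, due 20, tardiness 4
T5: 24→38, due 15, tardiness 23
T3: 38→53, due 21, tardiness 32
Sum = 0+0+4+23+32 = 59.
EDD (increasing due date): T1 T5 T4 T3 T2.
T1: 0→5, due 14, tardiness 0
T5: 5→19, due 15, tardiness 4
T4: 19→30, due 20, tardiness 10
T3: 30→45, due 21, tardiness 24
T2: 45→53, due 31, tardiness 22
Sum = 0+4+10+24+22 = 60.
LPT (decreasing processing time): T3 T5 T4 T2 T1.
T3: 0→15, due 21, tardiness 0
T5: 15→29, due 15, tardiness 14
T4: 29→40, due 20, tardiness 20
T2: 40→48, due 31, tardiness 17
T1: 48→53, due 14, tardiness 39
Sum = 0+14+20+17+39 = 90.
FIFO 64, SPT 59, EDD 60, LPT 90 → minimum 59.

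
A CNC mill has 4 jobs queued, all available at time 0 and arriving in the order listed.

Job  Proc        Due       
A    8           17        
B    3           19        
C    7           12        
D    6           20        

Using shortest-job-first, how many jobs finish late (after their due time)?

SPT (increasing processing time): B D C A.
B: 0→3, due 19, tardiness 0
D: 3→9, due 20, tardiness 0
C: 9→16, due 12, tardiness 4
A: 16→24, due 17, tardiness 7
Late jobs: 2.

2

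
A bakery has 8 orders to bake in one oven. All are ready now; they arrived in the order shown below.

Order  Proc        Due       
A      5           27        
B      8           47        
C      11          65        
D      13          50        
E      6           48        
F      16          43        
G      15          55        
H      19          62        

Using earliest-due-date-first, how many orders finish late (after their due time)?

EDD (increasing due date): A F B E D G H C.
A: 0→5, due 27, tardiness 0
F: 5→21, due 43, tardiness 0
B: 21→29, due 47, tardiness 0
E: 29→35, due 48, tardiness 0
D: 35→48, due 50, tardiness 0
G: 48→63, due 55, tardiness 8
H: 63→82, due 62, tardiness 20
C: 82→93, due 65, tardiness 28
Late orders: 3.

3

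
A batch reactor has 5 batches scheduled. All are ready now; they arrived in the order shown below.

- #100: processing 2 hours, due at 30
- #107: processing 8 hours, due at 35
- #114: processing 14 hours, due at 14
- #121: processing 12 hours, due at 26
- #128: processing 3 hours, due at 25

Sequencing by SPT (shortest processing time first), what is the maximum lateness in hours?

SPT (increasing processing time): #100 #128 #107 #121 #114.
#100: 0→2, due 30, lateness -28
#128: 2→5, due 25, lateness -20
#107: 5→13, due 35, lateness -22
#121: 13→25, due 26, lateness -1
#114: 25→39, due 14, lateness 25
Maximum = 25.

25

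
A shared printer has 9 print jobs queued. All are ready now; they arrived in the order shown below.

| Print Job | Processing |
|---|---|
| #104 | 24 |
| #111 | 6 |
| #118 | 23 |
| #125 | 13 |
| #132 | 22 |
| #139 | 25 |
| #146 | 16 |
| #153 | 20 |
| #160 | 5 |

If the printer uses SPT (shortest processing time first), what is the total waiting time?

456

SPT (increasing processing time): #160 #111 #125 #146 #153 #132 #118 #104 #139.
#160: waits 0, runs 0→5
#111: waits 5, runs 5→11
#125: waits 11, runs 11→24
#146: waits 24, runs 24→40
#153: waits 40, runs 40→60
#132: waits 60, runs 60→82
#118: waits 82, runs 82→105
#104: waits 105, runs 105→129
#139: waits 129, runs 129→154
Sum = 0+5+11+24+40+60+82+105+129 = 456.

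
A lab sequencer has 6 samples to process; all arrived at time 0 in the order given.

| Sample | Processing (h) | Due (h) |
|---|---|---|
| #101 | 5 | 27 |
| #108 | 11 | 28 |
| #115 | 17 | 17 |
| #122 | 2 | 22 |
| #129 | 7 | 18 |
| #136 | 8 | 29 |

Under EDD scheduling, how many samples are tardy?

EDD (increasing due date): #115 #129 #122 #101 #108 #136.
#115: 0→17, due 17, tardiness 0
#129: 17→24, due 18, tardiness 6
#122: 24→26, due 22, tardiness 4
#101: 26→31, due 27, tardiness 4
#108: 31→42, due 28, tardiness 14
#136: 42→50, due 29, tardiness 21
Late samples: 5.

5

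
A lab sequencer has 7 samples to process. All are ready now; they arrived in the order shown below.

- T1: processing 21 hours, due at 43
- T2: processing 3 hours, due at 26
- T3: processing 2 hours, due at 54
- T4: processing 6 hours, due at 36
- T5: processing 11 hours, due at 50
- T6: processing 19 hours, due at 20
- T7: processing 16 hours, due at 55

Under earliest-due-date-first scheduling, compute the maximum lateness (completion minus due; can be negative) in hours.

EDD (increasing due date): T6 T2 T4 T1 T5 T3 T7.
T6: 0→19, due 20, lateness -1
T2: 19→22, due 26, lateness -4
T4: 22→28, due 36, lateness -8
T1: 28→49, due 43, lateness 6
T5: 49→60, due 50, lateness 10
T3: 60→62, due 54, lateness 8
T7: 62→78, due 55, lateness 23
Maximum = 23.

23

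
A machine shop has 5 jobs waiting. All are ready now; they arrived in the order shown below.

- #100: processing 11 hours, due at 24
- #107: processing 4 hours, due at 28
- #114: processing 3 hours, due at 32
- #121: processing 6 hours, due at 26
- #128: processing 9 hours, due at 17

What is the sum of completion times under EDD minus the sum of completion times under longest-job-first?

-2

EDD (increasing due date): #128 #100 #121 #107 #114.
#128: 0→9
#100: 9→20
#121: 20→26
#107: 26→30
#114: 30→33
Sum = 9+20+26+30+33 = 118.
LPT (decreasing processing time): #100 #128 #121 #107 #114.
#100: 0→11
#128: 11→20
#121: 20→26
#107: 26→30
#114: 30→33
Sum = 11+20+26+30+33 = 120.
Difference = 118 − 120 = -2.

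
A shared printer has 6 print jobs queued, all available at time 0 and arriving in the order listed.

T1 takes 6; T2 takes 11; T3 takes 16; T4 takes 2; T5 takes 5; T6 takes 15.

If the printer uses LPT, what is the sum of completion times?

245

LPT (decreasing processing time): T3 T6 T2 T1 T5 T4.
T3: 0→16
T6: 16→31
T2: 31→42
T1: 42→48
T5: 48→53
T4: 53→55
Sum = 16+31+42+48+53+55 = 245.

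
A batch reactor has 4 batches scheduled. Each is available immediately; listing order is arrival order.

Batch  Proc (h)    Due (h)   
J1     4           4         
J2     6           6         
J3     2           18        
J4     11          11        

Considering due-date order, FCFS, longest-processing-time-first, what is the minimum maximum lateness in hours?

10

EDD (increasing due date): J1 J2 J4 J3.
J1: 0→4, due 4, lateness 0
J2: 4→10, due 6, lateness 4
J4: 10→21, due 11, lateness 10
J3: 21→23, due 18, lateness 5
Maximum = 10.
FIFO (arrival order): J1 J2 J3 J4.
J1: 0→4, due 4, lateness 0
J2: 4→10, due 6, lateness 4
J3: 10→12, due 18, lateness -6
J4: 12→23, due 11, lateness 12
Maximum = 12.
LPT (decreasing processing time): J4 J2 J1 J3.
J4: 0→11, due 11, lateness 0
J2: 11→17, due 6, lateness 11
J1: 17→21, due 4, lateness 17
J3: 21→23, due 18, lateness 5
Maximum = 17.
EDD 10, FIFO 12, LPT 17 → minimum 10.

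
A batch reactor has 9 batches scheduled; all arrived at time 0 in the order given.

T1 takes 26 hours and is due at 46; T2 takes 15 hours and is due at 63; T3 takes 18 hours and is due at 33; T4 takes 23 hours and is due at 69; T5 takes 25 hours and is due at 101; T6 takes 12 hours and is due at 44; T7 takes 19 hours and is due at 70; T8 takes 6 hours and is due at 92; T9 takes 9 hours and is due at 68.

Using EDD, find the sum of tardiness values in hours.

EDD (increasing due date): T3 T6 T1 T2 T9 T4 T7 T8 T5.
T3: 0→18, due 33, tardiness 0
T6: 18→30, due 44, tardiness 0
T1: 30→56, due 46, tardiness 10
T2: 56→71, due 63, tardiness 8
T9: 71→80, due 68, tardiness 12
T4: 80→103, due 69, tardiness 34
T7: 103→122, due 70, tardiness 52
T8: 122→128, due 92, tardiness 36
T5: 128→153, due 101, tardiness 52
Sum = 0+0+10+8+12+34+52+36+52 = 204.

204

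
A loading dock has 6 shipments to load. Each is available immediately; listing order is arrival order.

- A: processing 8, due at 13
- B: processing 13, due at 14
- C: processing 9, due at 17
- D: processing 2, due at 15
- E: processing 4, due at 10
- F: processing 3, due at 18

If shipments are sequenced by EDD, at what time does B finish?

25

EDD (increasing due date): E A B D C F.
E: 0→4
A: 4→12
B: 12→25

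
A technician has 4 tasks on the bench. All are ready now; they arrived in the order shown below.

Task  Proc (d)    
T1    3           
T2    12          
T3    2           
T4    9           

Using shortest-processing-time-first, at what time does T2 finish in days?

26

SPT (increasing processing time): T3 T1 T4 T2.
T3: 0→2
T1: 2→5
T4: 5→14
T2: 14→26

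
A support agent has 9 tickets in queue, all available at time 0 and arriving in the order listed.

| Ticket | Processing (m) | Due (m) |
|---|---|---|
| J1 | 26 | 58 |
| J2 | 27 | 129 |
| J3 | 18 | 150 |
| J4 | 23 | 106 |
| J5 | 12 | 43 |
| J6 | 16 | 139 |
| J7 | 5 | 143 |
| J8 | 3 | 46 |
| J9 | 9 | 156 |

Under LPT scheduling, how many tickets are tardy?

2

LPT (decreasing processing time): J2 J1 J4 J3 J6 J5 J9 J7 J8.
J2: 0→27, due 129, tardiness 0
J1: 27→53, due 58, tardiness 0
J4: 53→76, due 106, tardiness 0
J3: 76→94, due 150, tardiness 0
J6: 94→110, due 139, tardiness 0
J5: 110→122, due 43, tardiness 79
J9: 122→131, due 156, tardiness 0
J7: 131→136, due 143, tardiness 0
J8: 136→139, due 46, tardiness 93
Late tickets: 2.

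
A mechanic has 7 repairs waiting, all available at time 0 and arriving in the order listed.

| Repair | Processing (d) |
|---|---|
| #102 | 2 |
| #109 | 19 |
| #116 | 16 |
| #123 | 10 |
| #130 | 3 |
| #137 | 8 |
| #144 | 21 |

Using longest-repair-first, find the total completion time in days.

413

LPT (decreasing processing time): #144 #109 #116 #123 #137 #130 #102.
#144: 0→21
#109: 21→40
#116: 40→56
#123: 56→66
#137: 66→74
#130: 74→77
#102: 77→79
Sum = 21+40+56+66+74+77+79 = 413.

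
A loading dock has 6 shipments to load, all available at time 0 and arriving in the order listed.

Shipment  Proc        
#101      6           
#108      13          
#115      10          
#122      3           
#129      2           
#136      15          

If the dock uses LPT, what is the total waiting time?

172

LPT (decreasing processing time): #136 #108 #115 #101 #122 #129.
#136: waits 0, runs 0→15
#108: waits 15, runs 15→28
#115: waits 28, runs 28→38
#101: waits 38, runs 38→44
#122: waits 44, runs 44→47
#129: waits 47, runs 47→49
Sum = 0+15+28+38+44+47 = 172.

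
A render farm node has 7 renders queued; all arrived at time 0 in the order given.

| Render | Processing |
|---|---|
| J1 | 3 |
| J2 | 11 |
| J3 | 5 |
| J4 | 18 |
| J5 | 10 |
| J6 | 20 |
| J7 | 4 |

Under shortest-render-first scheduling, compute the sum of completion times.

199

SPT (increasing processing time): J1 J7 J3 J5 J2 J4 J6.
J1: 0→3
J7: 3→7
J3: 7→12
J5: 12→22
J2: 22→33
J4: 33→51
J6: 51→71
Sum = 3+7+12+22+33+51+71 = 199.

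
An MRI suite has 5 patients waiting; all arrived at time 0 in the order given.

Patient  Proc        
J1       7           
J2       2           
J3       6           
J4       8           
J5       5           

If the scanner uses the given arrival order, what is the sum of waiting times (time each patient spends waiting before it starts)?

54

FIFO (arrival order): J1 J2 J3 J4 J5.
J1: waits 0, runs 0→7
J2: waits 7, runs 7→9
J3: waits 9, runs 9→15
J4: waits 15, runs 15→23
J5: waits 23, runs 23→28
Sum = 0+7+9+15+23 = 54.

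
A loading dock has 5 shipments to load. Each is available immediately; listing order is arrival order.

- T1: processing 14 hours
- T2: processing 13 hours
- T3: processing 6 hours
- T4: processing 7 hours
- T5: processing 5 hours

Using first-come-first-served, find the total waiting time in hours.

114

FIFO (arrival order): T1 T2 T3 T4 T5.
T1: waits 0, runs 0→14
T2: waits 14, runs 14→27
T3: waits 27, runs 27→33
T4: waits 33, runs 33→40
T5: waits 40, runs 40→45
Sum = 0+14+27+33+40 = 114.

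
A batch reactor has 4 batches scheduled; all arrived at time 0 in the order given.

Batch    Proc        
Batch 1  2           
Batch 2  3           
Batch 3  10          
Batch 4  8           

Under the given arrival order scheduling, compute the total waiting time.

22

FIFO (arrival order): Batch 1 Batch 2 Batch 3 Batch 4.
Batch 1: waits 0, runs 0→2
Batch 2: waits 2, runs 2→5
Batch 3: waits 5, runs 5→15
Batch 4: waits 15, runs 15→23
Sum = 0+2+5+15 = 22.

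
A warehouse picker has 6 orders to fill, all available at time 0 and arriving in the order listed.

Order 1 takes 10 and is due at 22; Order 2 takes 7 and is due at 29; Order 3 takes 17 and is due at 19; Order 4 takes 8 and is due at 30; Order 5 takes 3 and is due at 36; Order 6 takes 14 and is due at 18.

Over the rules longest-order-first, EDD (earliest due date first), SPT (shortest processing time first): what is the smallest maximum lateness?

LPT (decreasing processing time): Order 3 Order 6 Order 1 Order 4 Order 2 Order 5.
Order 3: 0→17, due 19, lateness -2
Order 6: 17→31, due 18, lateness 13
Order 1: 31→41, due 22, lateness 19
Order 4: 41→49, due 30, lateness 19
Order 2: 49→56, due 29, lateness 27
Order 5: 56→59, due 36, lateness 23
Maximum = 27.
EDD (increasing due date): Order 6 Order 3 Order 1 Order 2 Order 4 Order 5.
Order 6: 0→14, due 18, lateness -4
Order 3: 14→31, due 19, lateness 12
Order 1: 31→41, due 22, lateness 19
Order 2: 41→48, due 29, lateness 19
Order 4: 48→56, due 30, lateness 26
Order 5: 56→59, due 36, lateness 23
Maximum = 26.
SPT (increasing processing time): Order 5 Order 2 Order 4 Order 1 Order 6 Order 3.
Order 5: 0→3, due 36, lateness -33
Order 2: 3→10, due 29, lateness -19
Order 4: 10→18, due 30, lateness -12
Order 1: 18→28, due 22, lateness 6
Order 6: 28→42, due 18, lateness 24
Order 3: 42→59, due 19, lateness 40
Maximum = 40.
LPT 27, EDD 26, SPT 40 → minimum 26.

26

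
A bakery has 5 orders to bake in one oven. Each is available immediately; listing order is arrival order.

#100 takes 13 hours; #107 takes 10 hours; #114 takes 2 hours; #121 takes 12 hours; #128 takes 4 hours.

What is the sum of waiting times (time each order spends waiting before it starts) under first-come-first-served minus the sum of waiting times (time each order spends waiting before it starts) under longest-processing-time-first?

-14

FIFO (arrival order): #100 #107 #114 #121 #128.
#100: waits 0, runs 0→13
#107: waits 13, runs 13→23
#114: waits 23, runs 23→25
#121: waits 25, runs 25→37
#128: waits 37, runs 37→41
Sum = 0+13+23+25+37 = 98.
LPT (decreasing processing time): #100 #121 #107 #128 #114.
#100: waits 0, runs 0→13
#121: waits 13, runs 13→25
#107: waits 25, runs 25→35
#128: waits 35, runs 35→39
#114: waits 39, runs 39→41
Sum = 0+13+25+35+39 = 112.
Difference = 98 − 112 = -14.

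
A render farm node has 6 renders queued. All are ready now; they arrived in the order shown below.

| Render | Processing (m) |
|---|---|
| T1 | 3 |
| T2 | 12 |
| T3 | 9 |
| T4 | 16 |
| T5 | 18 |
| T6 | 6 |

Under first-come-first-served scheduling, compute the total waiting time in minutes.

140

FIFO (arrival order): T1 T2 T3 T4 T5 T6.
T1: waits 0, runs 0→3
T2: waits 3, runs 3→15
T3: waits 15, runs 15→24
T4: waits 24, runs 24→40
T5: waits 40, runs 40→58
T6: waits 58, runs 58→64
Sum = 0+3+15+24+40+58 = 140.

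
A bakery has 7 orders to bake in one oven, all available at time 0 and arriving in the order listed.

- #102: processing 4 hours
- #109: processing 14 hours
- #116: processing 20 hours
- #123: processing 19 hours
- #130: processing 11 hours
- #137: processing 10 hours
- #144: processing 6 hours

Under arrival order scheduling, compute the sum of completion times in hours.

347

FIFO (arrival order): #102 #109 #116 #123 #130 #137 #144.
#102: 0→4
#109: 4→18
#116: 18→38
#123: 38→57
#130: 57→68
#137: 68→78
#144: 78→84
Sum = 4+18+38+57+68+78+84 = 347.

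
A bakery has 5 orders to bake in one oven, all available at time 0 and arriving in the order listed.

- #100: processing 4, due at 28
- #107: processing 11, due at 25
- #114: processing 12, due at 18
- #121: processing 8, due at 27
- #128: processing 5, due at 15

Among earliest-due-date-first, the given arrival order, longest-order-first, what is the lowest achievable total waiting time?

EDD (increasing due date): #128 #114 #107 #121 #100.
#128: waits 0, runs 0→5
#114: waits 5, runs 5→17
#107: waits 17, runs 17→28
#121: waits 28, runs 28→36
#100: waits 36, runs 36→40
Sum = 0+5+17+28+36 = 86.
FIFO (arrival order): #100 #107 #114 #121 #128.
#100: waits 0, runs 0→4
#107: waits 4, runs 4→15
#114: waits 15, runs 15→27
#121: waits 27, runs 27→35
#128: waits 35, runs 35→40
Sum = 0+4+15+27+35 = 81.
LPT (decreasing processing time): #114 #107 #121 #128 #100.
#114: waits 0, runs 0→12
#107: waits 12, runs 12→23
#121: waits 23, runs 23→31
#128: waits 31, runs 31→36
#100: waits 36, runs 36→40
Sum = 0+12+23+31+36 = 102.
EDD 86, FIFO 81, LPT 102 → minimum 81.

81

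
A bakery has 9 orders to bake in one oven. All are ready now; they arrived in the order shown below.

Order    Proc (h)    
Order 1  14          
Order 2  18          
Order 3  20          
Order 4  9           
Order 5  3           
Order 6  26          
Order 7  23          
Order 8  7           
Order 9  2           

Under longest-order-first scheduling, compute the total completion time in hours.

801

LPT (decreasing processing time): Order 6 Order 7 Order 3 Order 2 Order 1 Order 4 Order 8 Order 5 Order 9.
Order 6: 0→26
Order 7: 26→49
Order 3: 49→69
Order 2: 69→87
Order 1: 87→101
Order 4: 101→110
Order 8: 110→117
Order 5: 117→120
Order 9: 120→122
Sum = 26+49+69+87+101+110+117+120+122 = 801.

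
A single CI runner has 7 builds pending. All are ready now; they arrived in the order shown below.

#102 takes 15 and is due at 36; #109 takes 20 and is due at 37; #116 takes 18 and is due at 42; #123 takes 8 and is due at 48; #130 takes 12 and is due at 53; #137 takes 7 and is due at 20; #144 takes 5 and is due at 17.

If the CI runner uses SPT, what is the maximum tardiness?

48

SPT (increasing processing time): #144 #137 #123 #130 #102 #116 #109.
#144: 0→5, due 17, tardiness 0
#137: 5→12, due 20, tardiness 0
#123: 12→20, due 48, tardiness 0
#130: 20→32, due 53, tardiness 0
#102: 32→47, due 36, tardiness 11
#116: 47→65, due 42, tardiness 23
#109: 65→85, due 37, tardiness 48
Maximum = 48.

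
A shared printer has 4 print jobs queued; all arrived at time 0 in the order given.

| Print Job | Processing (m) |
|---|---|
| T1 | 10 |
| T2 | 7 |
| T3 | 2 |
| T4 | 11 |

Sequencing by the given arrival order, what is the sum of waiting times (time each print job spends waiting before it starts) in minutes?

FIFO (arrival order): T1 T2 T3 T4.
T1: waits 0, runs 0→10
T2: waits 10, runs 10→17
T3: waits 17, runs 17→19
T4: waits 19, runs 19→30
Sum = 0+10+17+19 = 46.

46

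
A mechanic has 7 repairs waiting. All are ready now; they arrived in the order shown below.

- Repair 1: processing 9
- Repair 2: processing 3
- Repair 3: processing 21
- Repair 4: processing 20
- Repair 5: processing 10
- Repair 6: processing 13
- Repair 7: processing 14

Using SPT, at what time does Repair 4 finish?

69

SPT (increasing processing time): Repair 2 Repair 1 Repair 5 Repair 6 Repair 7 Repair 4 Repair 3.
Repair 2: 0→3
Repair 1: 3→12
Repair 5: 12→22
Repair 6: 22→35
Repair 7: 35→49
Repair 4: 49→69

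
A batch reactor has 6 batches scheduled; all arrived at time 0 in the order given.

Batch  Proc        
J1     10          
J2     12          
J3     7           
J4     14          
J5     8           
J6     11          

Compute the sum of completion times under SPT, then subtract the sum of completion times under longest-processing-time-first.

SPT (increasing processing time): J3 J5 J1 J6 J2 J4.
J3: 0→7
J5: 7→15
J1: 15→25
J6: 25→36
J2: 36→48
J4: 48→62
Sum = 7+15+25+36+48+62 = 193.
LPT (decreasing processing time): J4 J2 J6 J1 J5 J3.
J4: 0→14
J2: 14→26
J6: 26→37
J1: 37→47
J5: 47→55
J3: 55→62
Sum = 14+26+37+47+55+62 = 241.
Difference = 193 − 241 = -48.

-48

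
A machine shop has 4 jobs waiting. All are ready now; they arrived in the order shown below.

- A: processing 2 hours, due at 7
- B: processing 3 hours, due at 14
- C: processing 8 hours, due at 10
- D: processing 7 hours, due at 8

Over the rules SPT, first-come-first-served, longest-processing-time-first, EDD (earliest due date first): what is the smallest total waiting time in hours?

19

SPT (increasing processing time): A B D C.
A: waits 0, runs 0→2
B: waits 2, runs 2→5
D: waits 5, runs 5→12
C: waits 12, runs 12→20
Sum = 0+2+5+12 = 19.
FIFO (arrival order): A B C D.
A: waits 0, runs 0→2
B: waits 2, runs 2→5
C: waits 5, runs 5→13
D: waits 13, runs 13→20
Sum = 0+2+5+13 = 20.
LPT (decreasing processing time): C D B A.
C: waits 0, runs 0→8
D: waits 8, runs 8→15
B: waits 15, runs 15→18
A: waits 18, runs 18→20
Sum = 0+8+15+18 = 41.
EDD (increasing due date): A D C B.
A: waits 0, runs 0→2
D: waits 2, runs 2→9
C: waits 9, runs 9→17
B: waits 17, runs 17→20
Sum = 0+2+9+17 = 28.
SPT 19, FIFO 20, LPT 41, EDD 28 → minimum 19.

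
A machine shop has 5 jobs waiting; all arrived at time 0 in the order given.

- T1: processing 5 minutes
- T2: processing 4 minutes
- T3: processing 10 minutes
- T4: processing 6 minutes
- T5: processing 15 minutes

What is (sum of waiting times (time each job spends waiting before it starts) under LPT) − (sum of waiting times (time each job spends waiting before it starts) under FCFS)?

LPT (decreasing processing time): T5 T3 T4 T1 T2.
T5: waits 0, runs 0→15
T3: waits 15, runs 15→25
T4: waits 25, runs 25→31
T1: waits 31, runs 31→36
T2: waits 36, runs 36→40
Sum = 0+15+25+31+36 = 107.
FIFO (arrival order): T1 T2 T3 T4 T5.
T1: waits 0, runs 0→5
T2: waits 5, runs 5→9
T3: waits 9, runs 9→19
T4: waits 19, runs 19→25
T5: waits 25, runs 25→40
Sum = 0+5+9+19+25 = 58.
Difference = 107 − 58 = 49.

49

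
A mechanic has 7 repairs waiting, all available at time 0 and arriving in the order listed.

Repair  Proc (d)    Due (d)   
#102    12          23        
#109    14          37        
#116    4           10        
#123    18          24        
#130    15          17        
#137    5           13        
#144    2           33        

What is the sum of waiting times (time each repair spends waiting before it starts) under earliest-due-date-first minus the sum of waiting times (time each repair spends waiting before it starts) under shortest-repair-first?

EDD (increasing due date): #116 #137 #130 #102 #123 #144 #109.
#116: waits 0, runs 0→4
#137: waits 4, runs 4→9
#130: waits 9, runs 9→24
#102: waits 24, runs 24→36
#123: waits 36, runs 36→54
#144: waits 54, runs 54→56
#109: waits 56, runs 56→70
Sum = 0+4+9+24+36+54+56 = 183.
SPT (increasing processing time): #144 #116 #137 #102 #109 #130 #123.
#144: waits 0, runs 0→2
#116: waits 2, runs 2→6
#137: waits 6, runs 6→11
#102: waits 11, runs 11→23
#109: waits 23, runs 23→37
#130: waits 37, runs 37→52
#123: waits 52, runs 52→70
Sum = 0+2+6+11+23+37+52 = 131.
Difference = 183 − 131 = 52.

52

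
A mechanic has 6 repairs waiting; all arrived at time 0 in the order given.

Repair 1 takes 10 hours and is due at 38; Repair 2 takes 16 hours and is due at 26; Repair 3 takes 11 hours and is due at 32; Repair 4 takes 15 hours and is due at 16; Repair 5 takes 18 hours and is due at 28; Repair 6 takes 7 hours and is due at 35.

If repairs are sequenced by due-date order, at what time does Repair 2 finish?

EDD (increasing due date): Repair 4 Repair 2 Repair 5 Repair 3 Repair 6 Repair 1.
Repair 4: 0→15
Repair 2: 15→31

31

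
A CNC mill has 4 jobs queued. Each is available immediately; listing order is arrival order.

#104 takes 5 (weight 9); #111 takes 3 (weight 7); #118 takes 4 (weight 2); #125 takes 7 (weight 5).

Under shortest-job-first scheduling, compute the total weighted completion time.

SPT (increasing processing time): #111 #118 #104 #125.
#111: finishes 3, weight 7, w·C = 21
#118: finishes 7, weight 2, w·C = 14
#104: finishes 12, weight 9, w·C = 108
#125: finishes 19, weight 5, w·C = 95
Sum = 21+14+108+95 = 238.

238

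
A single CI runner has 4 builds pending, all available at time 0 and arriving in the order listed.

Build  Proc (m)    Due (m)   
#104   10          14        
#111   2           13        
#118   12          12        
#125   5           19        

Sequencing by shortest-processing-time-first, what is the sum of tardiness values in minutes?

20

SPT (increasing processing time): #111 #125 #104 #118.
#111: 0→2, due 13, tardiness 0
#125: 2→7, due 19, tardiness 0
#104: 7→17, due 14, tardiness 3
#118: 17→29, due 12, tardiness 17
Sum = 0+0+3+17 = 20.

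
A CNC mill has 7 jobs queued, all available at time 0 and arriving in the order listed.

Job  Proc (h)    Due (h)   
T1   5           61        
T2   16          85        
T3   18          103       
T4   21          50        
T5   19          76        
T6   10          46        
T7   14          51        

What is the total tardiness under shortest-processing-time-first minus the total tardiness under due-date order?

59

SPT (increasing processing time): T1 T6 T7 T2 T3 T5 T4.
T1: 0→5, due 61, tardiness 0
T6: 5→15, due 46, tardiness 0
T7: 15→29, due 51, tardiness 0
T2: 29→45, due 85, tardiness 0
T3: 45→63, due 103, tardiness 0
T5: 63→82, due 76, tardiness 6
T4: 82→103, due 50, tardiness 53
Sum = 0+0+0+0+0+6+53 = 59.
EDD (increasing due date): T6 T4 T7 T1 T5 T2 T3.
T6: 0→10, due 46, tardiness 0
T4: 10→31, due 50, tardiness 0
T7: 31→45, due 51, tardiness 0
T1: 45→50, due 61, tardiness 0
T5: 50→69, due 76, tardiness 0
T2: 69→85, due 85, tardiness 0
T3: 85→103, due 103, tardiness 0
Sum = 0+0+0+0+0+0+0 = 0.
Difference = 59 − 0 = 59.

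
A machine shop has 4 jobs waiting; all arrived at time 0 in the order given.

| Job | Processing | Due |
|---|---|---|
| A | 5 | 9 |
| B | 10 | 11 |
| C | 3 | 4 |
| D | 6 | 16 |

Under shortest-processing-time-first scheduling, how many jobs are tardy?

SPT (increasing processing time): C A D B.
C: 0→3, due 4, tardiness 0
A: 3→8, due 9, tardiness 0
D: 8→14, due 16, tardiness 0
B: 14→24, due 11, tardiness 13
Late jobs: 1.

1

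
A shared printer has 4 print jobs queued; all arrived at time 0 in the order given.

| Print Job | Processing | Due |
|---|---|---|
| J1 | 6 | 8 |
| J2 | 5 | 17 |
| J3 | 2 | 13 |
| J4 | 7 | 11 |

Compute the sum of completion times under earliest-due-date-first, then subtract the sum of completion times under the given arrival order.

EDD (increasing due date): J1 J4 J3 J2.
J1: 0→6
J4: 6→13
J3: 13→15
J2: 15→20
Sum = 6+13+15+20 = 54.
FIFO (arrival order): J1 J2 J3 J4.
J1: 0→6
J2: 6→11
J3: 11→13
J4: 13→20
Sum = 6+11+13+20 = 50.
Difference = 54 − 50 = 4.

4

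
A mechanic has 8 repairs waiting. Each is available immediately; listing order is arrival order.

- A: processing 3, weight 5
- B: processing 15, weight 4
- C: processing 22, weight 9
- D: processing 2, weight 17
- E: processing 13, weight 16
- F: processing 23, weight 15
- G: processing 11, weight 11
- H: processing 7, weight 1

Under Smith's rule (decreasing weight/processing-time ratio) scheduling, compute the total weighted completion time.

WSPT (decreasing weight/processing-time ratio): D A E G F C B H.
D: finishes 2, weight 17, w·C = 34
A: finishes 5, weight 5, w·C = 25
E: finishes 18, weight 16, w·C = 288
G: finishes 29, weight 11, w·C = 319
F: finishes 52, weight 15, w·C = 780
C: finishes 74, weight 9, w·C = 666
B: finishes 89, weight 4, w·C = 356
H: finishes 96, weight 1, w·C = 96
Sum = 34+25+288+319+780+666+356+96 = 2564.

2564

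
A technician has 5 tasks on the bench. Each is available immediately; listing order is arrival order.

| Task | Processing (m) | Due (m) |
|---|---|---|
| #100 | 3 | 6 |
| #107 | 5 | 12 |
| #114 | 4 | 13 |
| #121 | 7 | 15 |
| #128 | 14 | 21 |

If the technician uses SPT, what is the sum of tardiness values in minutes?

SPT (increasing processing time): #100 #114 #107 #121 #128.
#100: 0→3, due 6, tardiness 0
#114: 3→7, due 13, tardiness 0
#107: 7→12, due 12, tardiness 0
#121: 12→19, due 15, tardiness 4
#128: 19→33, due 21, tardiness 12
Sum = 0+0+0+4+12 = 16.

16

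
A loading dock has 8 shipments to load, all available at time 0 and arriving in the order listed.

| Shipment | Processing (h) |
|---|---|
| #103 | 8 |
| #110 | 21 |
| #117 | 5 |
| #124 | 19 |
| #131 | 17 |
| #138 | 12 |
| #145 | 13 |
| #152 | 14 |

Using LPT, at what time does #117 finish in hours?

109

LPT (decreasing processing time): #110 #124 #131 #152 #145 #138 #103 #117.
#110: 0→21
#124: 21→40
#131: 40→57
#152: 57→71
#145: 71→84
#138: 84→96
#103: 96→104
#117: 104→109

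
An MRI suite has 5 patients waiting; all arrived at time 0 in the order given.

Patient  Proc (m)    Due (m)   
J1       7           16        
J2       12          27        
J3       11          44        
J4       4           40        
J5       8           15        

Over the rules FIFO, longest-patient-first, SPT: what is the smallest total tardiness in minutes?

19

FIFO (arrival order): J1 J2 J3 J4 J5.
J1: 0→7, due 16, tardiness 0
J2: 7→19, due 27, tardiness 0
J3: 19→30, due 44, tardiness 0
J4: 30→34, due 40, tardiness 0
J5: 34→42, due 15, tardiness 27
Sum = 0+0+0+0+27 = 27.
LPT (decreasing processing time): J2 J3 J5 J1 J4.
J2: 0→12, due 27, tardiness 0
J3: 12→23, due 44, tardiness 0
J5: 23→31, due 15, tardiness 16
J1: 31→38, due 16, tardiness 22
J4: 38→42, due 40, tardiness 2
Sum = 0+0+16+22+2 = 40.
SPT (increasing processing time): J4 J1 J5 J3 J2.
J4: 0→4, due 40, tardiness 0
J1: 4→11, due 16, tardiness 0
J5: 11→19, due 15, tardiness 4
J3: 19→30, due 44, tardiness 0
J2: 30→42, due 27, tardiness 15
Sum = 0+0+4+0+15 = 19.
FIFO 27, LPT 40, SPT 19 → minimum 19.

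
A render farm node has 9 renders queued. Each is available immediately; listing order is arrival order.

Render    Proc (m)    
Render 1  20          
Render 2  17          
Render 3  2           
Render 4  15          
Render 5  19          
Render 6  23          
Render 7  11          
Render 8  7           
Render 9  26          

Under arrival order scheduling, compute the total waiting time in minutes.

540

FIFO (arrival order): Render 1 Render 2 Render 3 Render 4 Render 5 Render 6 Render 7 Render 8 Render 9.
Render 1: waits 0, runs 0→20
Render 2: waits 20, runs 20→37
Render 3: waits 37, runs 37→39
Render 4: waits 39, runs 39→54
Render 5: waits 54, runs 54→73
Render 6: waits 73, runs 73→96
Render 7: waits 96, runs 96→107
Render 8: waits 107, runs 107→114
Render 9: waits 114, runs 114→140
Sum = 0+20+37+39+54+73+96+107+114 = 540.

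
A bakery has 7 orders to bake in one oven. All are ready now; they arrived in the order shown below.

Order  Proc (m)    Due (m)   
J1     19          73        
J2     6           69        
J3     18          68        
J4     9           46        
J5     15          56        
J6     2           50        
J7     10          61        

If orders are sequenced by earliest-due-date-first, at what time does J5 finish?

EDD (increasing due date): J4 J6 J5 J7 J3 J2 J1.
J4: 0→9
J6: 9→11
J5: 11→26

26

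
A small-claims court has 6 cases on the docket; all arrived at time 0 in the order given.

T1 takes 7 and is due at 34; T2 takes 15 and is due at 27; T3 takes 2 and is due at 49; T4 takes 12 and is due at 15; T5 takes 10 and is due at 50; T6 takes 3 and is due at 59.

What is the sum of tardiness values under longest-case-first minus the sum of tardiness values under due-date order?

LPT (decreasing processing time): T2 T4 T5 T1 T6 T3.
T2: 0→15, due 27, tardiness 0
T4: 15→27, due 15, tardiness 12
T5: 27→37, due 50, tardiness 0
T1: 37→44, due 34, tardiness 10
T6: 44→47, due 59, tardiness 0
T3: 47→49, due 49, tardiness 0
Sum = 0+12+0+10+0+0 = 22.
EDD (increasing due date): T4 T2 T1 T3 T5 T6.
T4: 0→12, due 15, tardiness 0
T2: 12→27, due 27, tardiness 0
T1: 27→34, due 34, tardiness 0
T3: 34→36, due 49, tardiness 0
T5: 36→46, due 50, tardiness 0
T6: 46→49, due 59, tardiness 0
Sum = 0+0+0+0+0+0 = 0.
Difference = 22 − 0 = 22.

22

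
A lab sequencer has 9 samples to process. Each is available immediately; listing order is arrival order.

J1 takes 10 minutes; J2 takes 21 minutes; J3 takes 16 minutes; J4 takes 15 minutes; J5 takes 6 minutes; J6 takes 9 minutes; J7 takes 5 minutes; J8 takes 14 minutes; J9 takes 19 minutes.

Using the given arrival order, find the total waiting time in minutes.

473

FIFO (arrival order): J1 J2 J3 J4 J5 J6 J7 J8 J9.
J1: waits 0, runs 0→10
J2: waits 10, runs 10→31
J3: waits 31, runs 31→47
J4: waits 47, runs 47→62
J5: waits 62, runs 62→68
J6: waits 68, runs 68→77
J7: waits 77, runs 77→82
J8: waits 82, runs 82→96
J9: waits 96, runs 96→115
Sum = 0+10+31+47+62+68+77+82+96 = 473.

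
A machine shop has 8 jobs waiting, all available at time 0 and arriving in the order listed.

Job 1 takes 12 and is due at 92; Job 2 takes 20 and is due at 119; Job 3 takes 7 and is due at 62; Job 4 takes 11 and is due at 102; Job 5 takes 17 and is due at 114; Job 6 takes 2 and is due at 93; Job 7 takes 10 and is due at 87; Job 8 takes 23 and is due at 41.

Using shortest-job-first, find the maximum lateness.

SPT (increasing processing time): Job 6 Job 3 Job 7 Job 4 Job 1 Job 5 Job 2 Job 8.
Job 6: 0→2, due 93, lateness -91
Job 3: 2→9, due 62, lateness -53
Job 7: 9→19, due 87, lateness -68
Job 4: 19→30, due 102, lateness -72
Job 1: 30→42, due 92, lateness -50
Job 5: 42→59, due 114, lateness -55
Job 2: 59→79, due 119, lateness -40
Job 8: 79→102, due 41, lateness 61
Maximum = 61.

61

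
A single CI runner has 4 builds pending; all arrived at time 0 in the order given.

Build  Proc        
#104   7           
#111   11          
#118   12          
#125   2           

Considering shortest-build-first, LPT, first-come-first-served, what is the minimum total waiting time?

31

SPT (increasing processing time): #125 #104 #111 #118.
#125: waits 0, runs 0→2
#104: waits 2, runs 2→9
#111: waits 9, runs 9→20
#118: waits 20, runs 20→32
Sum = 0+2+9+20 = 31.
LPT (decreasing processing time): #118 #111 #104 #125.
#118: waits 0, runs 0→12
#111: waits 12, runs 12→23
#104: waits 23, runs 23→30
#125: waits 30, runs 30→32
Sum = 0+12+23+30 = 65.
FIFO (arrival order): #104 #111 #118 #125.
#104: waits 0, runs 0→7
#111: waits 7, runs 7→18
#118: waits 18, runs 18→30
#125: waits 30, runs 30→32
Sum = 0+7+18+30 = 55.
SPT 31, LPT 65, FIFO 55 → minimum 31.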